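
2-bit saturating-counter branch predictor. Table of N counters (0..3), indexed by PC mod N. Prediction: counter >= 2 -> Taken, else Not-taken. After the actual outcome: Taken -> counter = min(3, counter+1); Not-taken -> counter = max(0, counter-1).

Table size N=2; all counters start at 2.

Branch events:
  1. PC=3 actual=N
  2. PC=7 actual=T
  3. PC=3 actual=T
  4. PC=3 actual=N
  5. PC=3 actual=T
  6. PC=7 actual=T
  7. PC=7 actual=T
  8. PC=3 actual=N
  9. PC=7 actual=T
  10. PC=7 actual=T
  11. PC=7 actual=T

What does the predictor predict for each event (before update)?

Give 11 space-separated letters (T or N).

Ev 1: PC=3 idx=1 pred=T actual=N -> ctr[1]=1
Ev 2: PC=7 idx=1 pred=N actual=T -> ctr[1]=2
Ev 3: PC=3 idx=1 pred=T actual=T -> ctr[1]=3
Ev 4: PC=3 idx=1 pred=T actual=N -> ctr[1]=2
Ev 5: PC=3 idx=1 pred=T actual=T -> ctr[1]=3
Ev 6: PC=7 idx=1 pred=T actual=T -> ctr[1]=3
Ev 7: PC=7 idx=1 pred=T actual=T -> ctr[1]=3
Ev 8: PC=3 idx=1 pred=T actual=N -> ctr[1]=2
Ev 9: PC=7 idx=1 pred=T actual=T -> ctr[1]=3
Ev 10: PC=7 idx=1 pred=T actual=T -> ctr[1]=3
Ev 11: PC=7 idx=1 pred=T actual=T -> ctr[1]=3

Answer: T N T T T T T T T T T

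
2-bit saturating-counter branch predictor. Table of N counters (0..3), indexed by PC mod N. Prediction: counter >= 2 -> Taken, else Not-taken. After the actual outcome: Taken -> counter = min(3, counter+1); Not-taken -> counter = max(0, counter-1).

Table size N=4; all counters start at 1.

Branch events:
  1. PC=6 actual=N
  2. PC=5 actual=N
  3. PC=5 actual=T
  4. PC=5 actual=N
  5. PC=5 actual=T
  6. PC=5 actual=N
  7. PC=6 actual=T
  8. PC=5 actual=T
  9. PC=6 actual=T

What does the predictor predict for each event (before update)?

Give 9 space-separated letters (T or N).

Ev 1: PC=6 idx=2 pred=N actual=N -> ctr[2]=0
Ev 2: PC=5 idx=1 pred=N actual=N -> ctr[1]=0
Ev 3: PC=5 idx=1 pred=N actual=T -> ctr[1]=1
Ev 4: PC=5 idx=1 pred=N actual=N -> ctr[1]=0
Ev 5: PC=5 idx=1 pred=N actual=T -> ctr[1]=1
Ev 6: PC=5 idx=1 pred=N actual=N -> ctr[1]=0
Ev 7: PC=6 idx=2 pred=N actual=T -> ctr[2]=1
Ev 8: PC=5 idx=1 pred=N actual=T -> ctr[1]=1
Ev 9: PC=6 idx=2 pred=N actual=T -> ctr[2]=2

Answer: N N N N N N N N N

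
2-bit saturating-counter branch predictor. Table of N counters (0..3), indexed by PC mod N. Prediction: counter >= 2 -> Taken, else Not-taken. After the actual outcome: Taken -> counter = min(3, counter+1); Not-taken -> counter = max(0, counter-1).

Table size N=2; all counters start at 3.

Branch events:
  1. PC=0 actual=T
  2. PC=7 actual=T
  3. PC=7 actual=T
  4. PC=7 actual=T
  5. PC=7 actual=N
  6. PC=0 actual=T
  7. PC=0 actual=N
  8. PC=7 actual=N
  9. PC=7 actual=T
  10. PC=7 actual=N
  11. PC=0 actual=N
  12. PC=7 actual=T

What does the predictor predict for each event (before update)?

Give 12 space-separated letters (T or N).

Ev 1: PC=0 idx=0 pred=T actual=T -> ctr[0]=3
Ev 2: PC=7 idx=1 pred=T actual=T -> ctr[1]=3
Ev 3: PC=7 idx=1 pred=T actual=T -> ctr[1]=3
Ev 4: PC=7 idx=1 pred=T actual=T -> ctr[1]=3
Ev 5: PC=7 idx=1 pred=T actual=N -> ctr[1]=2
Ev 6: PC=0 idx=0 pred=T actual=T -> ctr[0]=3
Ev 7: PC=0 idx=0 pred=T actual=N -> ctr[0]=2
Ev 8: PC=7 idx=1 pred=T actual=N -> ctr[1]=1
Ev 9: PC=7 idx=1 pred=N actual=T -> ctr[1]=2
Ev 10: PC=7 idx=1 pred=T actual=N -> ctr[1]=1
Ev 11: PC=0 idx=0 pred=T actual=N -> ctr[0]=1
Ev 12: PC=7 idx=1 pred=N actual=T -> ctr[1]=2

Answer: T T T T T T T T N T T N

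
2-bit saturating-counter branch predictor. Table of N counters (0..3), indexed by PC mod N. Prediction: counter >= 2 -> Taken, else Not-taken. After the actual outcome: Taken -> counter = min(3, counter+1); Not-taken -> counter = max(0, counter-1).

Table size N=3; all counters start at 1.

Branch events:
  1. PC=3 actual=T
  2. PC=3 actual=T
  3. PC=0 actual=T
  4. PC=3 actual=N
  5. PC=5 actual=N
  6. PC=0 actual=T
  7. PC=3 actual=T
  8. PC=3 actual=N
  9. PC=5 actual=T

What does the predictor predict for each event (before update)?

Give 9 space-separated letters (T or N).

Ev 1: PC=3 idx=0 pred=N actual=T -> ctr[0]=2
Ev 2: PC=3 idx=0 pred=T actual=T -> ctr[0]=3
Ev 3: PC=0 idx=0 pred=T actual=T -> ctr[0]=3
Ev 4: PC=3 idx=0 pred=T actual=N -> ctr[0]=2
Ev 5: PC=5 idx=2 pred=N actual=N -> ctr[2]=0
Ev 6: PC=0 idx=0 pred=T actual=T -> ctr[0]=3
Ev 7: PC=3 idx=0 pred=T actual=T -> ctr[0]=3
Ev 8: PC=3 idx=0 pred=T actual=N -> ctr[0]=2
Ev 9: PC=5 idx=2 pred=N actual=T -> ctr[2]=1

Answer: N T T T N T T T N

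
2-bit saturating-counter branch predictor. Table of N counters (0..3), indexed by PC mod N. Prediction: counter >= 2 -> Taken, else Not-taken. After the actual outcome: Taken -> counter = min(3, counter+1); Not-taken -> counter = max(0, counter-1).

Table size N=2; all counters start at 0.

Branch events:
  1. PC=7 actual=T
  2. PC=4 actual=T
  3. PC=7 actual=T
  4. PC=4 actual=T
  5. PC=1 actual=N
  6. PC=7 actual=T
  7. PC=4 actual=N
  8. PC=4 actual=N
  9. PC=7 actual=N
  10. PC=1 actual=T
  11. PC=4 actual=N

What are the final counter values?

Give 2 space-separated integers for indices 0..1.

Ev 1: PC=7 idx=1 pred=N actual=T -> ctr[1]=1
Ev 2: PC=4 idx=0 pred=N actual=T -> ctr[0]=1
Ev 3: PC=7 idx=1 pred=N actual=T -> ctr[1]=2
Ev 4: PC=4 idx=0 pred=N actual=T -> ctr[0]=2
Ev 5: PC=1 idx=1 pred=T actual=N -> ctr[1]=1
Ev 6: PC=7 idx=1 pred=N actual=T -> ctr[1]=2
Ev 7: PC=4 idx=0 pred=T actual=N -> ctr[0]=1
Ev 8: PC=4 idx=0 pred=N actual=N -> ctr[0]=0
Ev 9: PC=7 idx=1 pred=T actual=N -> ctr[1]=1
Ev 10: PC=1 idx=1 pred=N actual=T -> ctr[1]=2
Ev 11: PC=4 idx=0 pred=N actual=N -> ctr[0]=0

Answer: 0 2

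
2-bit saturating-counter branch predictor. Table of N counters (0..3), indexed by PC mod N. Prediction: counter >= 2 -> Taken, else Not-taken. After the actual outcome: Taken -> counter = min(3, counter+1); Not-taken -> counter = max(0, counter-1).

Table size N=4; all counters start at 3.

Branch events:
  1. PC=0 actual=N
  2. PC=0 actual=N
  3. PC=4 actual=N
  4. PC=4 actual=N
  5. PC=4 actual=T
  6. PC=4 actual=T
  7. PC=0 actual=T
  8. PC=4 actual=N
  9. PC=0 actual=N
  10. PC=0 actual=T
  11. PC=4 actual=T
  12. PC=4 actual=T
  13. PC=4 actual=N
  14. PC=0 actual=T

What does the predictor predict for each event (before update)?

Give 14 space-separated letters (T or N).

Ev 1: PC=0 idx=0 pred=T actual=N -> ctr[0]=2
Ev 2: PC=0 idx=0 pred=T actual=N -> ctr[0]=1
Ev 3: PC=4 idx=0 pred=N actual=N -> ctr[0]=0
Ev 4: PC=4 idx=0 pred=N actual=N -> ctr[0]=0
Ev 5: PC=4 idx=0 pred=N actual=T -> ctr[0]=1
Ev 6: PC=4 idx=0 pred=N actual=T -> ctr[0]=2
Ev 7: PC=0 idx=0 pred=T actual=T -> ctr[0]=3
Ev 8: PC=4 idx=0 pred=T actual=N -> ctr[0]=2
Ev 9: PC=0 idx=0 pred=T actual=N -> ctr[0]=1
Ev 10: PC=0 idx=0 pred=N actual=T -> ctr[0]=2
Ev 11: PC=4 idx=0 pred=T actual=T -> ctr[0]=3
Ev 12: PC=4 idx=0 pred=T actual=T -> ctr[0]=3
Ev 13: PC=4 idx=0 pred=T actual=N -> ctr[0]=2
Ev 14: PC=0 idx=0 pred=T actual=T -> ctr[0]=3

Answer: T T N N N N T T T N T T T T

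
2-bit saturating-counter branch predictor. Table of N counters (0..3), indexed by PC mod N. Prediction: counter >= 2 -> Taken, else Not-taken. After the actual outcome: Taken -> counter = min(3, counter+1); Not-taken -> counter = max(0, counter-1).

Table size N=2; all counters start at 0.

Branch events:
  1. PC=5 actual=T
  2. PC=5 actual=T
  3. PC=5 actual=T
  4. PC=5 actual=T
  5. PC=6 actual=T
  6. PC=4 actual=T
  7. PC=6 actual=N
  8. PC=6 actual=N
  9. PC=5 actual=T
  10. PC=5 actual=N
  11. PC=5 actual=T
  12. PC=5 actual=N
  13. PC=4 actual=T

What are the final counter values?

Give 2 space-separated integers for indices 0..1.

Ev 1: PC=5 idx=1 pred=N actual=T -> ctr[1]=1
Ev 2: PC=5 idx=1 pred=N actual=T -> ctr[1]=2
Ev 3: PC=5 idx=1 pred=T actual=T -> ctr[1]=3
Ev 4: PC=5 idx=1 pred=T actual=T -> ctr[1]=3
Ev 5: PC=6 idx=0 pred=N actual=T -> ctr[0]=1
Ev 6: PC=4 idx=0 pred=N actual=T -> ctr[0]=2
Ev 7: PC=6 idx=0 pred=T actual=N -> ctr[0]=1
Ev 8: PC=6 idx=0 pred=N actual=N -> ctr[0]=0
Ev 9: PC=5 idx=1 pred=T actual=T -> ctr[1]=3
Ev 10: PC=5 idx=1 pred=T actual=N -> ctr[1]=2
Ev 11: PC=5 idx=1 pred=T actual=T -> ctr[1]=3
Ev 12: PC=5 idx=1 pred=T actual=N -> ctr[1]=2
Ev 13: PC=4 idx=0 pred=N actual=T -> ctr[0]=1

Answer: 1 2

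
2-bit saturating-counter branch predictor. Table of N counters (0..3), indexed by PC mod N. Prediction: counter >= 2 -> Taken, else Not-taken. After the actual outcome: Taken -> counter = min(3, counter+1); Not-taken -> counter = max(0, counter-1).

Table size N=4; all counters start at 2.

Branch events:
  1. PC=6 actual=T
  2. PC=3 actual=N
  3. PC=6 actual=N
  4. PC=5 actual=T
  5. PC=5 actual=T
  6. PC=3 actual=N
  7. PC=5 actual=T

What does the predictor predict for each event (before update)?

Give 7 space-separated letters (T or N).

Answer: T T T T T N T

Derivation:
Ev 1: PC=6 idx=2 pred=T actual=T -> ctr[2]=3
Ev 2: PC=3 idx=3 pred=T actual=N -> ctr[3]=1
Ev 3: PC=6 idx=2 pred=T actual=N -> ctr[2]=2
Ev 4: PC=5 idx=1 pred=T actual=T -> ctr[1]=3
Ev 5: PC=5 idx=1 pred=T actual=T -> ctr[1]=3
Ev 6: PC=3 idx=3 pred=N actual=N -> ctr[3]=0
Ev 7: PC=5 idx=1 pred=T actual=T -> ctr[1]=3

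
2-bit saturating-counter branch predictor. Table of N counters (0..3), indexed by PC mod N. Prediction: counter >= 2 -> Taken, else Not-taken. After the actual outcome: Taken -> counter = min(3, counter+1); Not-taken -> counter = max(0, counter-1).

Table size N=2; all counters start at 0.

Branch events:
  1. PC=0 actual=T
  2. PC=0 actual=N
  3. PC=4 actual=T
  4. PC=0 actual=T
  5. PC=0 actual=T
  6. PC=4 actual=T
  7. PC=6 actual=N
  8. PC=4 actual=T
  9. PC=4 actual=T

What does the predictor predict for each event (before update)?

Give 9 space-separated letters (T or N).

Ev 1: PC=0 idx=0 pred=N actual=T -> ctr[0]=1
Ev 2: PC=0 idx=0 pred=N actual=N -> ctr[0]=0
Ev 3: PC=4 idx=0 pred=N actual=T -> ctr[0]=1
Ev 4: PC=0 idx=0 pred=N actual=T -> ctr[0]=2
Ev 5: PC=0 idx=0 pred=T actual=T -> ctr[0]=3
Ev 6: PC=4 idx=0 pred=T actual=T -> ctr[0]=3
Ev 7: PC=6 idx=0 pred=T actual=N -> ctr[0]=2
Ev 8: PC=4 idx=0 pred=T actual=T -> ctr[0]=3
Ev 9: PC=4 idx=0 pred=T actual=T -> ctr[0]=3

Answer: N N N N T T T T T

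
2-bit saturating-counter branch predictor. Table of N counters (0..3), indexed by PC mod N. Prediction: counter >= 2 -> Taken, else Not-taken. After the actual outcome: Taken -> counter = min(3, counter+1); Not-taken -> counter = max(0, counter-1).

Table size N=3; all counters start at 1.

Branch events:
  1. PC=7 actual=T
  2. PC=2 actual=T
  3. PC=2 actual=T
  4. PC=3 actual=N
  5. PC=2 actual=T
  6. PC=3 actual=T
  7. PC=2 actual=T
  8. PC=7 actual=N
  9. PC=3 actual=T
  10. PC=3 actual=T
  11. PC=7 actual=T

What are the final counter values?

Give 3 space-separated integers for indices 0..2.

Answer: 3 2 3

Derivation:
Ev 1: PC=7 idx=1 pred=N actual=T -> ctr[1]=2
Ev 2: PC=2 idx=2 pred=N actual=T -> ctr[2]=2
Ev 3: PC=2 idx=2 pred=T actual=T -> ctr[2]=3
Ev 4: PC=3 idx=0 pred=N actual=N -> ctr[0]=0
Ev 5: PC=2 idx=2 pred=T actual=T -> ctr[2]=3
Ev 6: PC=3 idx=0 pred=N actual=T -> ctr[0]=1
Ev 7: PC=2 idx=2 pred=T actual=T -> ctr[2]=3
Ev 8: PC=7 idx=1 pred=T actual=N -> ctr[1]=1
Ev 9: PC=3 idx=0 pred=N actual=T -> ctr[0]=2
Ev 10: PC=3 idx=0 pred=T actual=T -> ctr[0]=3
Ev 11: PC=7 idx=1 pred=N actual=T -> ctr[1]=2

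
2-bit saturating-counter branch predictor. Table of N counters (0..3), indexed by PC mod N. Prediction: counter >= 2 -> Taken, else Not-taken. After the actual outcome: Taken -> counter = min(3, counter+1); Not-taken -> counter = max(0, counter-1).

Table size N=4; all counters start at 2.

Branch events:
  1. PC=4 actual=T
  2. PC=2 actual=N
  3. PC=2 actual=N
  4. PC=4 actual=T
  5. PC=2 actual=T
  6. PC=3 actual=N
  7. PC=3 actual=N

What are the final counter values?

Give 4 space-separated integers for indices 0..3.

Answer: 3 2 1 0

Derivation:
Ev 1: PC=4 idx=0 pred=T actual=T -> ctr[0]=3
Ev 2: PC=2 idx=2 pred=T actual=N -> ctr[2]=1
Ev 3: PC=2 idx=2 pred=N actual=N -> ctr[2]=0
Ev 4: PC=4 idx=0 pred=T actual=T -> ctr[0]=3
Ev 5: PC=2 idx=2 pred=N actual=T -> ctr[2]=1
Ev 6: PC=3 idx=3 pred=T actual=N -> ctr[3]=1
Ev 7: PC=3 idx=3 pred=N actual=N -> ctr[3]=0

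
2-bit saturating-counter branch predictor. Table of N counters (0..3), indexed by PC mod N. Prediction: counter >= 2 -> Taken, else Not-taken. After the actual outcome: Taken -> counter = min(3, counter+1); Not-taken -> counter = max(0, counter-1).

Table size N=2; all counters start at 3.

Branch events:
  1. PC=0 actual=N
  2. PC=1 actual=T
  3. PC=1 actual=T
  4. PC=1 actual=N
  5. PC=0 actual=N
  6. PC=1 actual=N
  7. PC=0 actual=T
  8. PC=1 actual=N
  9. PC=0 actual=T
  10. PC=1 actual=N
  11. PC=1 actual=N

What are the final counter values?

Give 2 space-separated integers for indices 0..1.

Answer: 3 0

Derivation:
Ev 1: PC=0 idx=0 pred=T actual=N -> ctr[0]=2
Ev 2: PC=1 idx=1 pred=T actual=T -> ctr[1]=3
Ev 3: PC=1 idx=1 pred=T actual=T -> ctr[1]=3
Ev 4: PC=1 idx=1 pred=T actual=N -> ctr[1]=2
Ev 5: PC=0 idx=0 pred=T actual=N -> ctr[0]=1
Ev 6: PC=1 idx=1 pred=T actual=N -> ctr[1]=1
Ev 7: PC=0 idx=0 pred=N actual=T -> ctr[0]=2
Ev 8: PC=1 idx=1 pred=N actual=N -> ctr[1]=0
Ev 9: PC=0 idx=0 pred=T actual=T -> ctr[0]=3
Ev 10: PC=1 idx=1 pred=N actual=N -> ctr[1]=0
Ev 11: PC=1 idx=1 pred=N actual=N -> ctr[1]=0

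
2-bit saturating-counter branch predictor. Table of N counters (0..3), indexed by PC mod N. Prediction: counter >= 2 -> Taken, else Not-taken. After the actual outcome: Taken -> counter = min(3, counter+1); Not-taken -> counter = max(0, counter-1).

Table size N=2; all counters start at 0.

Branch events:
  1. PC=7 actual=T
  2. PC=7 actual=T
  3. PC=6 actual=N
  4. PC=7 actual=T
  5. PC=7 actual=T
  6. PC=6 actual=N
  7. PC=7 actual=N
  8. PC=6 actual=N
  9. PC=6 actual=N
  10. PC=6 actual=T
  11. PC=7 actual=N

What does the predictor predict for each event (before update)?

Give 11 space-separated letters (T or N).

Ev 1: PC=7 idx=1 pred=N actual=T -> ctr[1]=1
Ev 2: PC=7 idx=1 pred=N actual=T -> ctr[1]=2
Ev 3: PC=6 idx=0 pred=N actual=N -> ctr[0]=0
Ev 4: PC=7 idx=1 pred=T actual=T -> ctr[1]=3
Ev 5: PC=7 idx=1 pred=T actual=T -> ctr[1]=3
Ev 6: PC=6 idx=0 pred=N actual=N -> ctr[0]=0
Ev 7: PC=7 idx=1 pred=T actual=N -> ctr[1]=2
Ev 8: PC=6 idx=0 pred=N actual=N -> ctr[0]=0
Ev 9: PC=6 idx=0 pred=N actual=N -> ctr[0]=0
Ev 10: PC=6 idx=0 pred=N actual=T -> ctr[0]=1
Ev 11: PC=7 idx=1 pred=T actual=N -> ctr[1]=1

Answer: N N N T T N T N N N T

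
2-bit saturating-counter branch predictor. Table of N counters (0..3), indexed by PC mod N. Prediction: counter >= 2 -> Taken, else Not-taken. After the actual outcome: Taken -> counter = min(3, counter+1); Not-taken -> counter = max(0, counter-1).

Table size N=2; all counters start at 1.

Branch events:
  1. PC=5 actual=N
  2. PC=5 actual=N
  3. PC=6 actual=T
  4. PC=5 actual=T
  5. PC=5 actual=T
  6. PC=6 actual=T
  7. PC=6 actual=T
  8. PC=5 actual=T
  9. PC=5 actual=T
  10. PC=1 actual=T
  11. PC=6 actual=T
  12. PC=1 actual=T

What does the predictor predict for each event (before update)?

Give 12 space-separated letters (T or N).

Ev 1: PC=5 idx=1 pred=N actual=N -> ctr[1]=0
Ev 2: PC=5 idx=1 pred=N actual=N -> ctr[1]=0
Ev 3: PC=6 idx=0 pred=N actual=T -> ctr[0]=2
Ev 4: PC=5 idx=1 pred=N actual=T -> ctr[1]=1
Ev 5: PC=5 idx=1 pred=N actual=T -> ctr[1]=2
Ev 6: PC=6 idx=0 pred=T actual=T -> ctr[0]=3
Ev 7: PC=6 idx=0 pred=T actual=T -> ctr[0]=3
Ev 8: PC=5 idx=1 pred=T actual=T -> ctr[1]=3
Ev 9: PC=5 idx=1 pred=T actual=T -> ctr[1]=3
Ev 10: PC=1 idx=1 pred=T actual=T -> ctr[1]=3
Ev 11: PC=6 idx=0 pred=T actual=T -> ctr[0]=3
Ev 12: PC=1 idx=1 pred=T actual=T -> ctr[1]=3

Answer: N N N N N T T T T T T T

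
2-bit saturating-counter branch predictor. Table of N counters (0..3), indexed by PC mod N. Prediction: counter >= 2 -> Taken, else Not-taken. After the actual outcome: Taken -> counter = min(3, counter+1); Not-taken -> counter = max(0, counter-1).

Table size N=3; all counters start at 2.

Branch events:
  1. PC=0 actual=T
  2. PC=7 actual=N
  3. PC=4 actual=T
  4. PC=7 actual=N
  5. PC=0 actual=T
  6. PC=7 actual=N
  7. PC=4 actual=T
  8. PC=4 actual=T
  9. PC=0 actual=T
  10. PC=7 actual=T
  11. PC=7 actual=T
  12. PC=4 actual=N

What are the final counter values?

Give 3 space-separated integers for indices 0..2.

Ev 1: PC=0 idx=0 pred=T actual=T -> ctr[0]=3
Ev 2: PC=7 idx=1 pred=T actual=N -> ctr[1]=1
Ev 3: PC=4 idx=1 pred=N actual=T -> ctr[1]=2
Ev 4: PC=7 idx=1 pred=T actual=N -> ctr[1]=1
Ev 5: PC=0 idx=0 pred=T actual=T -> ctr[0]=3
Ev 6: PC=7 idx=1 pred=N actual=N -> ctr[1]=0
Ev 7: PC=4 idx=1 pred=N actual=T -> ctr[1]=1
Ev 8: PC=4 idx=1 pred=N actual=T -> ctr[1]=2
Ev 9: PC=0 idx=0 pred=T actual=T -> ctr[0]=3
Ev 10: PC=7 idx=1 pred=T actual=T -> ctr[1]=3
Ev 11: PC=7 idx=1 pred=T actual=T -> ctr[1]=3
Ev 12: PC=4 idx=1 pred=T actual=N -> ctr[1]=2

Answer: 3 2 2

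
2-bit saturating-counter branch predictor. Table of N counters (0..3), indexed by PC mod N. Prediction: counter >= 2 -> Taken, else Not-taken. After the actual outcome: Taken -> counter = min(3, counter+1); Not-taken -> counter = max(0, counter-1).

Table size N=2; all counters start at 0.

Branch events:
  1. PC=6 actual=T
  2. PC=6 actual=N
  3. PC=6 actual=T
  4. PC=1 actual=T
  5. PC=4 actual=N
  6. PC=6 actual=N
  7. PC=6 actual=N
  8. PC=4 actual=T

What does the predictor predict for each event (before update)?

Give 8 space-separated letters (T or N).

Ev 1: PC=6 idx=0 pred=N actual=T -> ctr[0]=1
Ev 2: PC=6 idx=0 pred=N actual=N -> ctr[0]=0
Ev 3: PC=6 idx=0 pred=N actual=T -> ctr[0]=1
Ev 4: PC=1 idx=1 pred=N actual=T -> ctr[1]=1
Ev 5: PC=4 idx=0 pred=N actual=N -> ctr[0]=0
Ev 6: PC=6 idx=0 pred=N actual=N -> ctr[0]=0
Ev 7: PC=6 idx=0 pred=N actual=N -> ctr[0]=0
Ev 8: PC=4 idx=0 pred=N actual=T -> ctr[0]=1

Answer: N N N N N N N N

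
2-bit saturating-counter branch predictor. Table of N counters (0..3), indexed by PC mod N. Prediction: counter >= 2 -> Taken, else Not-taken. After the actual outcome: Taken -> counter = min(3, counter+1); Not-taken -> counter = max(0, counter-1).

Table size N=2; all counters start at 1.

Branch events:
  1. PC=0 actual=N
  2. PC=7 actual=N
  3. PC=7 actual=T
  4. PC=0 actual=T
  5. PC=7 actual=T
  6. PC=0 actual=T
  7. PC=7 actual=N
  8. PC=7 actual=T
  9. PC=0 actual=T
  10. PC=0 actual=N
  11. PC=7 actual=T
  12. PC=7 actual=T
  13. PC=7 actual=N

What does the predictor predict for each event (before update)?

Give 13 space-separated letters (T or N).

Answer: N N N N N N T N T T T T T

Derivation:
Ev 1: PC=0 idx=0 pred=N actual=N -> ctr[0]=0
Ev 2: PC=7 idx=1 pred=N actual=N -> ctr[1]=0
Ev 3: PC=7 idx=1 pred=N actual=T -> ctr[1]=1
Ev 4: PC=0 idx=0 pred=N actual=T -> ctr[0]=1
Ev 5: PC=7 idx=1 pred=N actual=T -> ctr[1]=2
Ev 6: PC=0 idx=0 pred=N actual=T -> ctr[0]=2
Ev 7: PC=7 idx=1 pred=T actual=N -> ctr[1]=1
Ev 8: PC=7 idx=1 pred=N actual=T -> ctr[1]=2
Ev 9: PC=0 idx=0 pred=T actual=T -> ctr[0]=3
Ev 10: PC=0 idx=0 pred=T actual=N -> ctr[0]=2
Ev 11: PC=7 idx=1 pred=T actual=T -> ctr[1]=3
Ev 12: PC=7 idx=1 pred=T actual=T -> ctr[1]=3
Ev 13: PC=7 idx=1 pred=T actual=N -> ctr[1]=2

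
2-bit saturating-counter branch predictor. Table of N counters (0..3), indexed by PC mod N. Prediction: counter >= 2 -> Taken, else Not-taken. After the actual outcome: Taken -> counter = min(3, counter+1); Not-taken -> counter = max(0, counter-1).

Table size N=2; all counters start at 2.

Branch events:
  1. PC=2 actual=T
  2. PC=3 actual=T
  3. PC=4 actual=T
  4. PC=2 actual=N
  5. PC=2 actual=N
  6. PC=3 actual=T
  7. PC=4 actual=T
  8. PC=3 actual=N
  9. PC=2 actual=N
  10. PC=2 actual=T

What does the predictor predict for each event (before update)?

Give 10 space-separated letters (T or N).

Answer: T T T T T T N T T N

Derivation:
Ev 1: PC=2 idx=0 pred=T actual=T -> ctr[0]=3
Ev 2: PC=3 idx=1 pred=T actual=T -> ctr[1]=3
Ev 3: PC=4 idx=0 pred=T actual=T -> ctr[0]=3
Ev 4: PC=2 idx=0 pred=T actual=N -> ctr[0]=2
Ev 5: PC=2 idx=0 pred=T actual=N -> ctr[0]=1
Ev 6: PC=3 idx=1 pred=T actual=T -> ctr[1]=3
Ev 7: PC=4 idx=0 pred=N actual=T -> ctr[0]=2
Ev 8: PC=3 idx=1 pred=T actual=N -> ctr[1]=2
Ev 9: PC=2 idx=0 pred=T actual=N -> ctr[0]=1
Ev 10: PC=2 idx=0 pred=N actual=T -> ctr[0]=2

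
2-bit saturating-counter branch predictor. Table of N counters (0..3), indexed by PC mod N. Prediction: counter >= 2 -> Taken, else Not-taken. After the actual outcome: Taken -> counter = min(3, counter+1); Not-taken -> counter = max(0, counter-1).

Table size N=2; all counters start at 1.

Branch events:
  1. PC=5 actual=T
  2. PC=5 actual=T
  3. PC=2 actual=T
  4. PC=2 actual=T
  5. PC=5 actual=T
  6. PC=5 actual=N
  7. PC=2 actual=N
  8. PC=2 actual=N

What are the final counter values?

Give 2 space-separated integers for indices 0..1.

Ev 1: PC=5 idx=1 pred=N actual=T -> ctr[1]=2
Ev 2: PC=5 idx=1 pred=T actual=T -> ctr[1]=3
Ev 3: PC=2 idx=0 pred=N actual=T -> ctr[0]=2
Ev 4: PC=2 idx=0 pred=T actual=T -> ctr[0]=3
Ev 5: PC=5 idx=1 pred=T actual=T -> ctr[1]=3
Ev 6: PC=5 idx=1 pred=T actual=N -> ctr[1]=2
Ev 7: PC=2 idx=0 pred=T actual=N -> ctr[0]=2
Ev 8: PC=2 idx=0 pred=T actual=N -> ctr[0]=1

Answer: 1 2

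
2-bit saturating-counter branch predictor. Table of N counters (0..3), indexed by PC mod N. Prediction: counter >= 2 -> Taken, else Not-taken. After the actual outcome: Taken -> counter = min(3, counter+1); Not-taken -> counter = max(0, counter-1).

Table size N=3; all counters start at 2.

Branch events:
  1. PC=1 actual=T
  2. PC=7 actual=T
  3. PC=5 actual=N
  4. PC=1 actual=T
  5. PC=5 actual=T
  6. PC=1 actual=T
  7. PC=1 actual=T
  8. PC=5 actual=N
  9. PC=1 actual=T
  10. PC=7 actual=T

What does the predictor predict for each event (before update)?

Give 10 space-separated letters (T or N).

Ev 1: PC=1 idx=1 pred=T actual=T -> ctr[1]=3
Ev 2: PC=7 idx=1 pred=T actual=T -> ctr[1]=3
Ev 3: PC=5 idx=2 pred=T actual=N -> ctr[2]=1
Ev 4: PC=1 idx=1 pred=T actual=T -> ctr[1]=3
Ev 5: PC=5 idx=2 pred=N actual=T -> ctr[2]=2
Ev 6: PC=1 idx=1 pred=T actual=T -> ctr[1]=3
Ev 7: PC=1 idx=1 pred=T actual=T -> ctr[1]=3
Ev 8: PC=5 idx=2 pred=T actual=N -> ctr[2]=1
Ev 9: PC=1 idx=1 pred=T actual=T -> ctr[1]=3
Ev 10: PC=7 idx=1 pred=T actual=T -> ctr[1]=3

Answer: T T T T N T T T T T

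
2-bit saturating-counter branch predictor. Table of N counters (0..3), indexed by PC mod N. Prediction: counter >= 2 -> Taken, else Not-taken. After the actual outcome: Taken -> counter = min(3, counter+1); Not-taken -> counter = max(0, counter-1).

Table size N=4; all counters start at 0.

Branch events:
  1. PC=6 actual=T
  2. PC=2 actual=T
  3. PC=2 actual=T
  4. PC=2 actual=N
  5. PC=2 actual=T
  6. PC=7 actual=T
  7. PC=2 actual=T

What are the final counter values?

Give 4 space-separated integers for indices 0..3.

Ev 1: PC=6 idx=2 pred=N actual=T -> ctr[2]=1
Ev 2: PC=2 idx=2 pred=N actual=T -> ctr[2]=2
Ev 3: PC=2 idx=2 pred=T actual=T -> ctr[2]=3
Ev 4: PC=2 idx=2 pred=T actual=N -> ctr[2]=2
Ev 5: PC=2 idx=2 pred=T actual=T -> ctr[2]=3
Ev 6: PC=7 idx=3 pred=N actual=T -> ctr[3]=1
Ev 7: PC=2 idx=2 pred=T actual=T -> ctr[2]=3

Answer: 0 0 3 1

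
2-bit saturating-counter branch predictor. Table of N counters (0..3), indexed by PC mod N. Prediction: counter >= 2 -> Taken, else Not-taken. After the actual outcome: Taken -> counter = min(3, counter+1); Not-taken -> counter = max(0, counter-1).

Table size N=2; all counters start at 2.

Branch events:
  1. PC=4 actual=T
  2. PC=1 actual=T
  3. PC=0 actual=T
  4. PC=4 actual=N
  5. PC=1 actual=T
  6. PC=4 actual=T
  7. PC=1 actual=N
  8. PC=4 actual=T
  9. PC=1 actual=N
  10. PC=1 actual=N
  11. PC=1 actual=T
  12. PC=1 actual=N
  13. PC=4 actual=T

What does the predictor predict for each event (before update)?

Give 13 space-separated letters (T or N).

Ev 1: PC=4 idx=0 pred=T actual=T -> ctr[0]=3
Ev 2: PC=1 idx=1 pred=T actual=T -> ctr[1]=3
Ev 3: PC=0 idx=0 pred=T actual=T -> ctr[0]=3
Ev 4: PC=4 idx=0 pred=T actual=N -> ctr[0]=2
Ev 5: PC=1 idx=1 pred=T actual=T -> ctr[1]=3
Ev 6: PC=4 idx=0 pred=T actual=T -> ctr[0]=3
Ev 7: PC=1 idx=1 pred=T actual=N -> ctr[1]=2
Ev 8: PC=4 idx=0 pred=T actual=T -> ctr[0]=3
Ev 9: PC=1 idx=1 pred=T actual=N -> ctr[1]=1
Ev 10: PC=1 idx=1 pred=N actual=N -> ctr[1]=0
Ev 11: PC=1 idx=1 pred=N actual=T -> ctr[1]=1
Ev 12: PC=1 idx=1 pred=N actual=N -> ctr[1]=0
Ev 13: PC=4 idx=0 pred=T actual=T -> ctr[0]=3

Answer: T T T T T T T T T N N N T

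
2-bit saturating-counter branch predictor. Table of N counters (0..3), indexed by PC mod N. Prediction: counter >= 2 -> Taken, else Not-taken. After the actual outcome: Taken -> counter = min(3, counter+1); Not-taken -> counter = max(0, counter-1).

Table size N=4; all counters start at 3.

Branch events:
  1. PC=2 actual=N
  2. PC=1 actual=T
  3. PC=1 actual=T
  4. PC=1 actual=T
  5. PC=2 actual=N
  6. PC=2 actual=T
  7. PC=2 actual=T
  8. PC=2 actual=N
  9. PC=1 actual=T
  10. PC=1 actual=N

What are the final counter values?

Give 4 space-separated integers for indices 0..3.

Answer: 3 2 2 3

Derivation:
Ev 1: PC=2 idx=2 pred=T actual=N -> ctr[2]=2
Ev 2: PC=1 idx=1 pred=T actual=T -> ctr[1]=3
Ev 3: PC=1 idx=1 pred=T actual=T -> ctr[1]=3
Ev 4: PC=1 idx=1 pred=T actual=T -> ctr[1]=3
Ev 5: PC=2 idx=2 pred=T actual=N -> ctr[2]=1
Ev 6: PC=2 idx=2 pred=N actual=T -> ctr[2]=2
Ev 7: PC=2 idx=2 pred=T actual=T -> ctr[2]=3
Ev 8: PC=2 idx=2 pred=T actual=N -> ctr[2]=2
Ev 9: PC=1 idx=1 pred=T actual=T -> ctr[1]=3
Ev 10: PC=1 idx=1 pred=T actual=N -> ctr[1]=2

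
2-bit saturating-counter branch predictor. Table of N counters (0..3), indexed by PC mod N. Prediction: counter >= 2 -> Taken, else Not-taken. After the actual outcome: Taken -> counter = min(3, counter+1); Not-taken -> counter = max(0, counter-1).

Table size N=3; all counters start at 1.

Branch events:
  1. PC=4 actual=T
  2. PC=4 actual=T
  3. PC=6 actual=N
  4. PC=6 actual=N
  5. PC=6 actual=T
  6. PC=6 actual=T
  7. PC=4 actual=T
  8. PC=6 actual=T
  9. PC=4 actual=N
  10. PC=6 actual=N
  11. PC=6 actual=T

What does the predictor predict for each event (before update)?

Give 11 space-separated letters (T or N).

Ev 1: PC=4 idx=1 pred=N actual=T -> ctr[1]=2
Ev 2: PC=4 idx=1 pred=T actual=T -> ctr[1]=3
Ev 3: PC=6 idx=0 pred=N actual=N -> ctr[0]=0
Ev 4: PC=6 idx=0 pred=N actual=N -> ctr[0]=0
Ev 5: PC=6 idx=0 pred=N actual=T -> ctr[0]=1
Ev 6: PC=6 idx=0 pred=N actual=T -> ctr[0]=2
Ev 7: PC=4 idx=1 pred=T actual=T -> ctr[1]=3
Ev 8: PC=6 idx=0 pred=T actual=T -> ctr[0]=3
Ev 9: PC=4 idx=1 pred=T actual=N -> ctr[1]=2
Ev 10: PC=6 idx=0 pred=T actual=N -> ctr[0]=2
Ev 11: PC=6 idx=0 pred=T actual=T -> ctr[0]=3

Answer: N T N N N N T T T T T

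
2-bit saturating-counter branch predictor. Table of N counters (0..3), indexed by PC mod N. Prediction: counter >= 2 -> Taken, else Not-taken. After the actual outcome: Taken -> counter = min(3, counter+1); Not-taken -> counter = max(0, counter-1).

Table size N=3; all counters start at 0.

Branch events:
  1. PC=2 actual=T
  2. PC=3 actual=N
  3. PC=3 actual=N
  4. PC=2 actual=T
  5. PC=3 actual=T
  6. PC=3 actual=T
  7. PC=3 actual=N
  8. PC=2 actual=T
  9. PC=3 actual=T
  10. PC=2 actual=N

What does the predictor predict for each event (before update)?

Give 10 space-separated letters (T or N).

Ev 1: PC=2 idx=2 pred=N actual=T -> ctr[2]=1
Ev 2: PC=3 idx=0 pred=N actual=N -> ctr[0]=0
Ev 3: PC=3 idx=0 pred=N actual=N -> ctr[0]=0
Ev 4: PC=2 idx=2 pred=N actual=T -> ctr[2]=2
Ev 5: PC=3 idx=0 pred=N actual=T -> ctr[0]=1
Ev 6: PC=3 idx=0 pred=N actual=T -> ctr[0]=2
Ev 7: PC=3 idx=0 pred=T actual=N -> ctr[0]=1
Ev 8: PC=2 idx=2 pred=T actual=T -> ctr[2]=3
Ev 9: PC=3 idx=0 pred=N actual=T -> ctr[0]=2
Ev 10: PC=2 idx=2 pred=T actual=N -> ctr[2]=2

Answer: N N N N N N T T N T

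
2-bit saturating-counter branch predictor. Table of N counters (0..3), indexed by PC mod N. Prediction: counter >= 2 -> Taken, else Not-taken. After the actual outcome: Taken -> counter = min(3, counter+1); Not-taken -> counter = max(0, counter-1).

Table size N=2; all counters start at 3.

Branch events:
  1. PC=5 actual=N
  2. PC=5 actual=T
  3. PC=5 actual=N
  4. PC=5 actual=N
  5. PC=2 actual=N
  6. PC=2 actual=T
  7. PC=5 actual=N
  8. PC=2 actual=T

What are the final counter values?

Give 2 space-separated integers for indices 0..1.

Ev 1: PC=5 idx=1 pred=T actual=N -> ctr[1]=2
Ev 2: PC=5 idx=1 pred=T actual=T -> ctr[1]=3
Ev 3: PC=5 idx=1 pred=T actual=N -> ctr[1]=2
Ev 4: PC=5 idx=1 pred=T actual=N -> ctr[1]=1
Ev 5: PC=2 idx=0 pred=T actual=N -> ctr[0]=2
Ev 6: PC=2 idx=0 pred=T actual=T -> ctr[0]=3
Ev 7: PC=5 idx=1 pred=N actual=N -> ctr[1]=0
Ev 8: PC=2 idx=0 pred=T actual=T -> ctr[0]=3

Answer: 3 0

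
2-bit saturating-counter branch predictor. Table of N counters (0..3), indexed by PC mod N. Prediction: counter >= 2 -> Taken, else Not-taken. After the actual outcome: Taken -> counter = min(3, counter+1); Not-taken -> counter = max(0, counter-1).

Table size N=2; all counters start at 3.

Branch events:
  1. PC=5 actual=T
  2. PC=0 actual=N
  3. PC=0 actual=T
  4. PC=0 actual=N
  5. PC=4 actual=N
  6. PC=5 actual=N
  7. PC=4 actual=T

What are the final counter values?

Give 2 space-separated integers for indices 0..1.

Answer: 2 2

Derivation:
Ev 1: PC=5 idx=1 pred=T actual=T -> ctr[1]=3
Ev 2: PC=0 idx=0 pred=T actual=N -> ctr[0]=2
Ev 3: PC=0 idx=0 pred=T actual=T -> ctr[0]=3
Ev 4: PC=0 idx=0 pred=T actual=N -> ctr[0]=2
Ev 5: PC=4 idx=0 pred=T actual=N -> ctr[0]=1
Ev 6: PC=5 idx=1 pred=T actual=N -> ctr[1]=2
Ev 7: PC=4 idx=0 pred=N actual=T -> ctr[0]=2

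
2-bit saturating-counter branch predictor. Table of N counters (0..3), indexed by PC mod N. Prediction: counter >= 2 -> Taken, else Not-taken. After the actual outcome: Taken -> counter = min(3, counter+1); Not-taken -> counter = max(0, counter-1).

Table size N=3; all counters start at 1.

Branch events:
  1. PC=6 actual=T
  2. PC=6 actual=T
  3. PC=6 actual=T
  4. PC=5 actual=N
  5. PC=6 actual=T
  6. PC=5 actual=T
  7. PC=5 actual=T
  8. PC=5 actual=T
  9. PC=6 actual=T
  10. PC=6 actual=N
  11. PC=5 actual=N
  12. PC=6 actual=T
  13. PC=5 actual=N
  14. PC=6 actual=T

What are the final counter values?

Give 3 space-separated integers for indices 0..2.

Answer: 3 1 1

Derivation:
Ev 1: PC=6 idx=0 pred=N actual=T -> ctr[0]=2
Ev 2: PC=6 idx=0 pred=T actual=T -> ctr[0]=3
Ev 3: PC=6 idx=0 pred=T actual=T -> ctr[0]=3
Ev 4: PC=5 idx=2 pred=N actual=N -> ctr[2]=0
Ev 5: PC=6 idx=0 pred=T actual=T -> ctr[0]=3
Ev 6: PC=5 idx=2 pred=N actual=T -> ctr[2]=1
Ev 7: PC=5 idx=2 pred=N actual=T -> ctr[2]=2
Ev 8: PC=5 idx=2 pred=T actual=T -> ctr[2]=3
Ev 9: PC=6 idx=0 pred=T actual=T -> ctr[0]=3
Ev 10: PC=6 idx=0 pred=T actual=N -> ctr[0]=2
Ev 11: PC=5 idx=2 pred=T actual=N -> ctr[2]=2
Ev 12: PC=6 idx=0 pred=T actual=T -> ctr[0]=3
Ev 13: PC=5 idx=2 pred=T actual=N -> ctr[2]=1
Ev 14: PC=6 idx=0 pred=T actual=T -> ctr[0]=3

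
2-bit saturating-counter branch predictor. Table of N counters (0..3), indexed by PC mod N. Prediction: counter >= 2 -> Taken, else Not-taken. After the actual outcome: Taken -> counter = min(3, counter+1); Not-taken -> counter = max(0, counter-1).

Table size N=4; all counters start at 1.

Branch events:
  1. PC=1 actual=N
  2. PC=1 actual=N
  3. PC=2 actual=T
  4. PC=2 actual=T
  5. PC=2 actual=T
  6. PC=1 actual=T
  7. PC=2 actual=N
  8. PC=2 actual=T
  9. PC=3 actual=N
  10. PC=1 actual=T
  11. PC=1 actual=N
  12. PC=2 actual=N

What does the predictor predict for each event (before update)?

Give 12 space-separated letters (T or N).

Ev 1: PC=1 idx=1 pred=N actual=N -> ctr[1]=0
Ev 2: PC=1 idx=1 pred=N actual=N -> ctr[1]=0
Ev 3: PC=2 idx=2 pred=N actual=T -> ctr[2]=2
Ev 4: PC=2 idx=2 pred=T actual=T -> ctr[2]=3
Ev 5: PC=2 idx=2 pred=T actual=T -> ctr[2]=3
Ev 6: PC=1 idx=1 pred=N actual=T -> ctr[1]=1
Ev 7: PC=2 idx=2 pred=T actual=N -> ctr[2]=2
Ev 8: PC=2 idx=2 pred=T actual=T -> ctr[2]=3
Ev 9: PC=3 idx=3 pred=N actual=N -> ctr[3]=0
Ev 10: PC=1 idx=1 pred=N actual=T -> ctr[1]=2
Ev 11: PC=1 idx=1 pred=T actual=N -> ctr[1]=1
Ev 12: PC=2 idx=2 pred=T actual=N -> ctr[2]=2

Answer: N N N T T N T T N N T T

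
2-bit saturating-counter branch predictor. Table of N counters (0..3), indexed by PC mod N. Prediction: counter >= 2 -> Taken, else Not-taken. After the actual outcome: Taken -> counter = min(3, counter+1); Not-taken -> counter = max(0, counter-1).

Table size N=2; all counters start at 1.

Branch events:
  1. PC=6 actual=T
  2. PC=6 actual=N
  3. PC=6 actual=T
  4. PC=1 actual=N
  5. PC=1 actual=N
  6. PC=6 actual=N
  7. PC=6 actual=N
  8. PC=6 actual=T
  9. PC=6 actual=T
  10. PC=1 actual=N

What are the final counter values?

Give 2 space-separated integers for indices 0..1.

Ev 1: PC=6 idx=0 pred=N actual=T -> ctr[0]=2
Ev 2: PC=6 idx=0 pred=T actual=N -> ctr[0]=1
Ev 3: PC=6 idx=0 pred=N actual=T -> ctr[0]=2
Ev 4: PC=1 idx=1 pred=N actual=N -> ctr[1]=0
Ev 5: PC=1 idx=1 pred=N actual=N -> ctr[1]=0
Ev 6: PC=6 idx=0 pred=T actual=N -> ctr[0]=1
Ev 7: PC=6 idx=0 pred=N actual=N -> ctr[0]=0
Ev 8: PC=6 idx=0 pred=N actual=T -> ctr[0]=1
Ev 9: PC=6 idx=0 pred=N actual=T -> ctr[0]=2
Ev 10: PC=1 idx=1 pred=N actual=N -> ctr[1]=0

Answer: 2 0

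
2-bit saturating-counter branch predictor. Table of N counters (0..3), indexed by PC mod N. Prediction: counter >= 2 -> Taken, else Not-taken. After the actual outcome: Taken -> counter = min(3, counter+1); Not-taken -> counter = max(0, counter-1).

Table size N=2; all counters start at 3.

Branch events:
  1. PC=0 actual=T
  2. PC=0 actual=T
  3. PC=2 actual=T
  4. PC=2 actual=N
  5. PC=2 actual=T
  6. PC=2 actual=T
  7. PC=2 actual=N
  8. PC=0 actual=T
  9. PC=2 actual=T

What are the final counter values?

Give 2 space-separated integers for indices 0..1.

Answer: 3 3

Derivation:
Ev 1: PC=0 idx=0 pred=T actual=T -> ctr[0]=3
Ev 2: PC=0 idx=0 pred=T actual=T -> ctr[0]=3
Ev 3: PC=2 idx=0 pred=T actual=T -> ctr[0]=3
Ev 4: PC=2 idx=0 pred=T actual=N -> ctr[0]=2
Ev 5: PC=2 idx=0 pred=T actual=T -> ctr[0]=3
Ev 6: PC=2 idx=0 pred=T actual=T -> ctr[0]=3
Ev 7: PC=2 idx=0 pred=T actual=N -> ctr[0]=2
Ev 8: PC=0 idx=0 pred=T actual=T -> ctr[0]=3
Ev 9: PC=2 idx=0 pred=T actual=T -> ctr[0]=3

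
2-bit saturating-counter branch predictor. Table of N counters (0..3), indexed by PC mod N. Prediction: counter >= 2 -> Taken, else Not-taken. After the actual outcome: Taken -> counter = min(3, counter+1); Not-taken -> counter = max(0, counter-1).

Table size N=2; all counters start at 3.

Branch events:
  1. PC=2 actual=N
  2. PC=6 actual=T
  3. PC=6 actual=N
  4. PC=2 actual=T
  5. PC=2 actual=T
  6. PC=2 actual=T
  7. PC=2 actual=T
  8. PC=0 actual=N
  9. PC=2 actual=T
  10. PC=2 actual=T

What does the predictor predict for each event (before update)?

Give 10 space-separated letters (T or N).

Ev 1: PC=2 idx=0 pred=T actual=N -> ctr[0]=2
Ev 2: PC=6 idx=0 pred=T actual=T -> ctr[0]=3
Ev 3: PC=6 idx=0 pred=T actual=N -> ctr[0]=2
Ev 4: PC=2 idx=0 pred=T actual=T -> ctr[0]=3
Ev 5: PC=2 idx=0 pred=T actual=T -> ctr[0]=3
Ev 6: PC=2 idx=0 pred=T actual=T -> ctr[0]=3
Ev 7: PC=2 idx=0 pred=T actual=T -> ctr[0]=3
Ev 8: PC=0 idx=0 pred=T actual=N -> ctr[0]=2
Ev 9: PC=2 idx=0 pred=T actual=T -> ctr[0]=3
Ev 10: PC=2 idx=0 pred=T actual=T -> ctr[0]=3

Answer: T T T T T T T T T T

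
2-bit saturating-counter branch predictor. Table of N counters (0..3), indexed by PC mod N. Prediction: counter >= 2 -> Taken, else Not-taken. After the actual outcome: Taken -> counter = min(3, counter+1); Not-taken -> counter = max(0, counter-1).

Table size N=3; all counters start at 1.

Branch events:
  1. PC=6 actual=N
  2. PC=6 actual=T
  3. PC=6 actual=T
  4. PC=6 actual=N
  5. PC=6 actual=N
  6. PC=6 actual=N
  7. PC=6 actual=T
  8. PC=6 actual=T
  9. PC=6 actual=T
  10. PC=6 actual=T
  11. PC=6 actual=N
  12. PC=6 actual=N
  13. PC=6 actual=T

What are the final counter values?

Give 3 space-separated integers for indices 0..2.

Answer: 2 1 1

Derivation:
Ev 1: PC=6 idx=0 pred=N actual=N -> ctr[0]=0
Ev 2: PC=6 idx=0 pred=N actual=T -> ctr[0]=1
Ev 3: PC=6 idx=0 pred=N actual=T -> ctr[0]=2
Ev 4: PC=6 idx=0 pred=T actual=N -> ctr[0]=1
Ev 5: PC=6 idx=0 pred=N actual=N -> ctr[0]=0
Ev 6: PC=6 idx=0 pred=N actual=N -> ctr[0]=0
Ev 7: PC=6 idx=0 pred=N actual=T -> ctr[0]=1
Ev 8: PC=6 idx=0 pred=N actual=T -> ctr[0]=2
Ev 9: PC=6 idx=0 pred=T actual=T -> ctr[0]=3
Ev 10: PC=6 idx=0 pred=T actual=T -> ctr[0]=3
Ev 11: PC=6 idx=0 pred=T actual=N -> ctr[0]=2
Ev 12: PC=6 idx=0 pred=T actual=N -> ctr[0]=1
Ev 13: PC=6 idx=0 pred=N actual=T -> ctr[0]=2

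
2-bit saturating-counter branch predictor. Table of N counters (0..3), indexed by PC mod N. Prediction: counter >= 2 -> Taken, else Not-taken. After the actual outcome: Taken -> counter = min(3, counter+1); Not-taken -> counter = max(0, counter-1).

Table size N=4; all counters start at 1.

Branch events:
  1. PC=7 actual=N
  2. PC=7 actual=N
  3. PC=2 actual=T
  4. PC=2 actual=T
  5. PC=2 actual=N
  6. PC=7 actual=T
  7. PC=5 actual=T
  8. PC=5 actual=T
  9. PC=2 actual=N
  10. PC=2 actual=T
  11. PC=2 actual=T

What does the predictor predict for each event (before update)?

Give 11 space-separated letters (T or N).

Answer: N N N T T N N T T N T

Derivation:
Ev 1: PC=7 idx=3 pred=N actual=N -> ctr[3]=0
Ev 2: PC=7 idx=3 pred=N actual=N -> ctr[3]=0
Ev 3: PC=2 idx=2 pred=N actual=T -> ctr[2]=2
Ev 4: PC=2 idx=2 pred=T actual=T -> ctr[2]=3
Ev 5: PC=2 idx=2 pred=T actual=N -> ctr[2]=2
Ev 6: PC=7 idx=3 pred=N actual=T -> ctr[3]=1
Ev 7: PC=5 idx=1 pred=N actual=T -> ctr[1]=2
Ev 8: PC=5 idx=1 pred=T actual=T -> ctr[1]=3
Ev 9: PC=2 idx=2 pred=T actual=N -> ctr[2]=1
Ev 10: PC=2 idx=2 pred=N actual=T -> ctr[2]=2
Ev 11: PC=2 idx=2 pred=T actual=T -> ctr[2]=3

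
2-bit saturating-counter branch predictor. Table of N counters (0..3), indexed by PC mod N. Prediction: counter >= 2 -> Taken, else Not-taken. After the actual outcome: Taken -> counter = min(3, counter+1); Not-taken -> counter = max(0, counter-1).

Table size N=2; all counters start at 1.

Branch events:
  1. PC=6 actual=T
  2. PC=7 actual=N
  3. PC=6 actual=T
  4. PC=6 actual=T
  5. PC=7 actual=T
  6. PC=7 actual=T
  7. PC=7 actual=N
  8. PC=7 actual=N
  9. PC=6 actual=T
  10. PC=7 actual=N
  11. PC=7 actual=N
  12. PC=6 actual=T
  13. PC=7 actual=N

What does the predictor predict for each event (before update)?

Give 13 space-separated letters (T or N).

Answer: N N T T N N T N T N N T N

Derivation:
Ev 1: PC=6 idx=0 pred=N actual=T -> ctr[0]=2
Ev 2: PC=7 idx=1 pred=N actual=N -> ctr[1]=0
Ev 3: PC=6 idx=0 pred=T actual=T -> ctr[0]=3
Ev 4: PC=6 idx=0 pred=T actual=T -> ctr[0]=3
Ev 5: PC=7 idx=1 pred=N actual=T -> ctr[1]=1
Ev 6: PC=7 idx=1 pred=N actual=T -> ctr[1]=2
Ev 7: PC=7 idx=1 pred=T actual=N -> ctr[1]=1
Ev 8: PC=7 idx=1 pred=N actual=N -> ctr[1]=0
Ev 9: PC=6 idx=0 pred=T actual=T -> ctr[0]=3
Ev 10: PC=7 idx=1 pred=N actual=N -> ctr[1]=0
Ev 11: PC=7 idx=1 pred=N actual=N -> ctr[1]=0
Ev 12: PC=6 idx=0 pred=T actual=T -> ctr[0]=3
Ev 13: PC=7 idx=1 pred=N actual=N -> ctr[1]=0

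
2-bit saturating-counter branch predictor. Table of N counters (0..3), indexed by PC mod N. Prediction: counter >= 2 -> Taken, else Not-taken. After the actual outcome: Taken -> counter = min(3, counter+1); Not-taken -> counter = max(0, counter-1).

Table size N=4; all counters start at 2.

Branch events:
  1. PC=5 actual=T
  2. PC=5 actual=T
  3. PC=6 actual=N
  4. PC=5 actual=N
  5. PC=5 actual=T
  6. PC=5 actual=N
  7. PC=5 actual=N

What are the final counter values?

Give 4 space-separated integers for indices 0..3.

Ev 1: PC=5 idx=1 pred=T actual=T -> ctr[1]=3
Ev 2: PC=5 idx=1 pred=T actual=T -> ctr[1]=3
Ev 3: PC=6 idx=2 pred=T actual=N -> ctr[2]=1
Ev 4: PC=5 idx=1 pred=T actual=N -> ctr[1]=2
Ev 5: PC=5 idx=1 pred=T actual=T -> ctr[1]=3
Ev 6: PC=5 idx=1 pred=T actual=N -> ctr[1]=2
Ev 7: PC=5 idx=1 pred=T actual=N -> ctr[1]=1

Answer: 2 1 1 2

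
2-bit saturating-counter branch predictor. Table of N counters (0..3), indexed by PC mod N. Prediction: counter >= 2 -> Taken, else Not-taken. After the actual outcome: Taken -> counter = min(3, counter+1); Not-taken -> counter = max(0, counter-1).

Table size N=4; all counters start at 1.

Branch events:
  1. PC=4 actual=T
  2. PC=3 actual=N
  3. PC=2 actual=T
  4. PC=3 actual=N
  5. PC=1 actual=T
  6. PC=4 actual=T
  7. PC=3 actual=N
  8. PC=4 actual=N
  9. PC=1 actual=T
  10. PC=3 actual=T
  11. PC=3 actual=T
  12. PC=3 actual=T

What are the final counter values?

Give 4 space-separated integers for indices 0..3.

Ev 1: PC=4 idx=0 pred=N actual=T -> ctr[0]=2
Ev 2: PC=3 idx=3 pred=N actual=N -> ctr[3]=0
Ev 3: PC=2 idx=2 pred=N actual=T -> ctr[2]=2
Ev 4: PC=3 idx=3 pred=N actual=N -> ctr[3]=0
Ev 5: PC=1 idx=1 pred=N actual=T -> ctr[1]=2
Ev 6: PC=4 idx=0 pred=T actual=T -> ctr[0]=3
Ev 7: PC=3 idx=3 pred=N actual=N -> ctr[3]=0
Ev 8: PC=4 idx=0 pred=T actual=N -> ctr[0]=2
Ev 9: PC=1 idx=1 pred=T actual=T -> ctr[1]=3
Ev 10: PC=3 idx=3 pred=N actual=T -> ctr[3]=1
Ev 11: PC=3 idx=3 pred=N actual=T -> ctr[3]=2
Ev 12: PC=3 idx=3 pred=T actual=T -> ctr[3]=3

Answer: 2 3 2 3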